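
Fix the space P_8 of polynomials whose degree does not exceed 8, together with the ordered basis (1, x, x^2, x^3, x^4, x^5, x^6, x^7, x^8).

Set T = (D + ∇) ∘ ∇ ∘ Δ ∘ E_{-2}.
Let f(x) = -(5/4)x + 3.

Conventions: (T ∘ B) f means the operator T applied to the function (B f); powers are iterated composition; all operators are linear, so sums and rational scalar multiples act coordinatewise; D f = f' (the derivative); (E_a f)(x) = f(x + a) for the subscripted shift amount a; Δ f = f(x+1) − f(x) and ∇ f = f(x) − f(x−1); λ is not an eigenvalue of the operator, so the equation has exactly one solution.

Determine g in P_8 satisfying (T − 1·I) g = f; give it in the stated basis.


the result is g(x) = (5/4)x - 3

write g with unknown coordinates in the stated basis and equate coefficients in (T − 1·I) g = f
solving from the highest basis element down gives g = (5/4)x - 3
check: T g = 0
so T g − 1·g = -(5/4)x + 3 = f ✓


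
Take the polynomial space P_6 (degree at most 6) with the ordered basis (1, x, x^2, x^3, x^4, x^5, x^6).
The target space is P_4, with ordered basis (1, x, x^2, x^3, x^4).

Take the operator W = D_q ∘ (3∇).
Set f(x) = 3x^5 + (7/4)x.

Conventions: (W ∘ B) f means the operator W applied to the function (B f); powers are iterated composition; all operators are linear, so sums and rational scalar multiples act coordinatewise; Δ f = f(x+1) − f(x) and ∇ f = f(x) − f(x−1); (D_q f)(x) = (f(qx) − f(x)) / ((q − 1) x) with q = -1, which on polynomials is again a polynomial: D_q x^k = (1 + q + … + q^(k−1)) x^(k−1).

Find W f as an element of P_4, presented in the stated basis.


the result is g(x) = -90x^2 - 45

∇ f = 15x^4 - 30x^3 + 30x^2 - 15x + 19/4
(3∇) f = 45x^4 - 90x^3 + 90x^2 - 45x + 57/4
D_q (3∇) f = -90x^2 - 45


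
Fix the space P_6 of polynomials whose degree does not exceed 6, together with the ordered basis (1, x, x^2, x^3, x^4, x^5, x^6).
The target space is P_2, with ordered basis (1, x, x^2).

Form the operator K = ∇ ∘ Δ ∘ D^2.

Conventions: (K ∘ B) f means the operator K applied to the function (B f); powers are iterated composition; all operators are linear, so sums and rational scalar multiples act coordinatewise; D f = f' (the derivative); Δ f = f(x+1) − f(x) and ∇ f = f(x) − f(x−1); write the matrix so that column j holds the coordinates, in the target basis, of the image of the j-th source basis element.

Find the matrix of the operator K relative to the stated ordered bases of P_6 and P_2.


image of 1: 0
image of x: 0
image of x^2: 0
image of x^3: 0
image of x^4: 24
image of x^5: 120x
image of x^6: 360x^2 + 60
each image's coordinates form column j of the matrix

the matrix is [[0, 0, 0, 0, 24, 0, 60]; [0, 0, 0, 0, 0, 120, 0]; [0, 0, 0, 0, 0, 0, 360]] (rows listed top to bottom)


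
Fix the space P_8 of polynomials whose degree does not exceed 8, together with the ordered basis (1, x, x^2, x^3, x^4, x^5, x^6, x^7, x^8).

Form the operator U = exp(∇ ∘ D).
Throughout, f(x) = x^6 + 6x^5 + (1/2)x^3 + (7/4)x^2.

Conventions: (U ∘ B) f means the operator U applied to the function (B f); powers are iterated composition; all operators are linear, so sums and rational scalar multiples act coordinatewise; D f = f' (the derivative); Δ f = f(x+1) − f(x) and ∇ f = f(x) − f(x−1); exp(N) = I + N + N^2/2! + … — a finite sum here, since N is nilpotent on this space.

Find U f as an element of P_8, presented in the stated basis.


g(x) = x^6 + 6x^5 + 30x^4 + (121/2)x^3 + (247/4)x^2 + 93x - 52

order-1 term: 30x^4 + 60x^3 - 120x^2 + 93x - 22
order-2 term: 180x^2 - 150
order-3 term: 120
the series for exp(∇ ∘ D) f terminates at order 3
exp(∇ ∘ D) f = x^6 + 6x^5 + 30x^4 + (121/2)x^3 + (247/4)x^2 + 93x - 52


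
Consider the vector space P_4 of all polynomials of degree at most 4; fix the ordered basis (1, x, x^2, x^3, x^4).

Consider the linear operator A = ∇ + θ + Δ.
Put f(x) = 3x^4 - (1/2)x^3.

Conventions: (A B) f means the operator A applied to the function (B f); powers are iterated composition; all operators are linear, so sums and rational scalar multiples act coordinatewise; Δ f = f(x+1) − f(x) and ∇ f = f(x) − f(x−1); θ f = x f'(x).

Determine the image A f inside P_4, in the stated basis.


the image equals g(x) = 12x^4 + (45/2)x^3 - 3x^2 + 24x - 1

∇ f = 12x^3 - (39/2)x^2 + (27/2)x - 7/2
θ f = 12x^4 - (3/2)x^3
Δ f = 12x^3 + (33/2)x^2 + (21/2)x + 5/2
(∇ + θ + Δ) f = 12x^4 + (45/2)x^3 - 3x^2 + 24x - 1


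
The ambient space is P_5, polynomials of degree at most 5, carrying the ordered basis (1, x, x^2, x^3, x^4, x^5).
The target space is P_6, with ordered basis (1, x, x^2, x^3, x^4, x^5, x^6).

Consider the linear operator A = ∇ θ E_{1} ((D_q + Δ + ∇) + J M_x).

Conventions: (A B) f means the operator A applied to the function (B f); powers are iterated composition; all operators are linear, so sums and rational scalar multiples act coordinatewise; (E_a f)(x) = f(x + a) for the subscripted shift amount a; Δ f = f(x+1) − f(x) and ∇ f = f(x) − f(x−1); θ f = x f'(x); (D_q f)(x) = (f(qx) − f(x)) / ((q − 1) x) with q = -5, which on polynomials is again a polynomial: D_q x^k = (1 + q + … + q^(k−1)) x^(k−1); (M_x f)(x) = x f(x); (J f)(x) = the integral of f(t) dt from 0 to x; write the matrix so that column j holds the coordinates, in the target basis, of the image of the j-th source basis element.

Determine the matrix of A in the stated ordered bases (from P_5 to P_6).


image of 1: 2x
image of x: 3x^2 + x
image of x^2: 4x^3 + 3x^2 + x
image of x^3: 5x^4 + 6x^3 + 4x^2 + 109x
image of x^4: 6x^5 + 10x^4 + 10x^3 - 859x^2 - 287x + 8
image of x^5: 7x^6 + 15x^5 + 20x^4 + 8511x^3 + 6378x^2 + 2205x
each image's coordinates form column j of the matrix

the matrix is [[0, 0, 0, 0, 8, 0]; [2, 1, 1, 109, -287, 2205]; [0, 3, 3, 4, -859, 6378]; [0, 0, 4, 6, 10, 8511]; [0, 0, 0, 5, 10, 20]; [0, 0, 0, 0, 6, 15]; [0, 0, 0, 0, 0, 7]] (rows listed top to bottom)


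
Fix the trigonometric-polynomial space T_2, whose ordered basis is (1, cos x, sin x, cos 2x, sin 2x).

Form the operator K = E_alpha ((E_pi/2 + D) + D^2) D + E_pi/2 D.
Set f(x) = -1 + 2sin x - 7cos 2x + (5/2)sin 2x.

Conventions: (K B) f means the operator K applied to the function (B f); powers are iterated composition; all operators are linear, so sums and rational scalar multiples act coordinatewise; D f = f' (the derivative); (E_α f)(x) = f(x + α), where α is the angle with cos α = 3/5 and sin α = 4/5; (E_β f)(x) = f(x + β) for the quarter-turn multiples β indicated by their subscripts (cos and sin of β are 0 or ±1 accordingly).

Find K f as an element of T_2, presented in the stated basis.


the result is g(x) = -(22/5)cos x - (14/5)sin x - (2066/25)cos 2x + (138/25)sin 2x

D f = 2cos x + 5cos 2x + 14sin 2x
E_pi/2 D f = -2sin x - 5cos 2x - 14sin 2x
D D f = -2sin x + 28cos 2x - 10sin 2x
(E_pi/2 + D) D f = -4sin x + 23cos 2x - 24sin 2x
D D f = -2sin x + 28cos 2x - 10sin 2x
D D D f = -2cos x - 20cos 2x - 56sin 2x
((E_pi/2 + D) + D^2) D f = -2cos x - 4sin x + 3cos 2x - 80sin 2x
E_alpha ((E_pi/2 + D) + D^2) D f = -(22/5)cos x - (4/5)sin x - (1941/25)cos 2x + (488/25)sin 2x
D f = 2cos x + 5cos 2x + 14sin 2x
E_pi/2 D f = -2sin x - 5cos 2x - 14sin 2x
(E_alpha ((E_pi/2 + D) + D^2) D + E_pi/2 D) f = -(22/5)cos x - (14/5)sin x - (2066/25)cos 2x + (138/25)sin 2x


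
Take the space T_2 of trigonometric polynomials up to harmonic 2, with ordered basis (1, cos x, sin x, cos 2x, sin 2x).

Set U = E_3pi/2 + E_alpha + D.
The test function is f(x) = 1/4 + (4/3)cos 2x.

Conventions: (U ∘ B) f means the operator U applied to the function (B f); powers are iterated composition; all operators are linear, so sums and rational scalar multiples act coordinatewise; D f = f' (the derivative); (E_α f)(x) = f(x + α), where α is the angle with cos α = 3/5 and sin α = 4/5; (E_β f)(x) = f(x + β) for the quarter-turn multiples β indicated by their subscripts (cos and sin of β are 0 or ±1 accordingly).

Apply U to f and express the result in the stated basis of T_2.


E_3pi/2 f = 1/4 - (4/3)cos 2x
E_alpha f = 1/4 - (28/75)cos 2x - (32/25)sin 2x
D f = -(8/3)sin 2x
(E_3pi/2 + E_alpha + D) f = 1/2 - (128/75)cos 2x - (296/75)sin 2x

g(x) = 1/2 - (128/75)cos 2x - (296/75)sin 2x


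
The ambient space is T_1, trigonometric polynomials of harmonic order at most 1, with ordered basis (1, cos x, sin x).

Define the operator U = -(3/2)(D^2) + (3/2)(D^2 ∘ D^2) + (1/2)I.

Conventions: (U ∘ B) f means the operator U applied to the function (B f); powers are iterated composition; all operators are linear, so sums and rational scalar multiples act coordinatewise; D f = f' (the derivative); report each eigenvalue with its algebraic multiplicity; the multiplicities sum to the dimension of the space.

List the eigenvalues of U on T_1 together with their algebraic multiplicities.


image of 1: 1/2
image of cos x: (7/2)cos x
image of sin x: (7/2)sin x
the matrix is diagonal; its diagonal is (1/2, 7/2, 7/2)
for a triangular matrix the eigenvalues are the diagonal entries, with algebraic multiplicity their repetition count

λ = 1/2 (multiplicity 1), λ = 7/2 (multiplicity 2)


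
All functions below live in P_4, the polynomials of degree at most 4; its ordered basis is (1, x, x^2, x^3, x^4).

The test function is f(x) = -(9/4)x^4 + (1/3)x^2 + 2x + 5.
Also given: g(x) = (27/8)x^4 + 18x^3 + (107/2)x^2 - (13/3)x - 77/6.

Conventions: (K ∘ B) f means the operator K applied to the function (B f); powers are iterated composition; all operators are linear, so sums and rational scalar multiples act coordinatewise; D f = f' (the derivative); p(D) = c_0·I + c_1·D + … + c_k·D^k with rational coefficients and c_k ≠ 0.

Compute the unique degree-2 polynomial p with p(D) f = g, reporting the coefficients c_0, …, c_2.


D^0 f = -(9/4)x^4 + (1/3)x^2 + 2x + 5
D^1 f = -9x^3 + (2/3)x + 2
D^2 f = -27x^2 + 2/3
matching coefficients of g against c_0 f + c_1 Df + … from the top degree down determines the c_i
solution: c_0 = -3/2, c_1 = -2, c_2 = -2

c_0 = -3/2, c_1 = -2, c_2 = -2


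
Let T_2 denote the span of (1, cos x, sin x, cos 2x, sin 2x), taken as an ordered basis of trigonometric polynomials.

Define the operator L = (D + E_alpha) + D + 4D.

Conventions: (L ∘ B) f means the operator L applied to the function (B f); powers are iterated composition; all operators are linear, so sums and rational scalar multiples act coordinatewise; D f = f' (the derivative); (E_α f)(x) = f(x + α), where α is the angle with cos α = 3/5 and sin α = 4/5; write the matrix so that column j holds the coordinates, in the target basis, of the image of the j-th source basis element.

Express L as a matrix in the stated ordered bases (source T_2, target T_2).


the matrix is [[1, 0, 0, 0, 0]; [0, 3/5, 34/5, 0, 0]; [0, -34/5, 3/5, 0, 0]; [0, 0, 0, -7/25, 324/25]; [0, 0, 0, -324/25, -7/25]] (rows listed top to bottom)

image of 1: 1
image of cos x: (3/5)cos x - (34/5)sin x
image of sin x: (34/5)cos x + (3/5)sin x
image of cos 2x: -(7/25)cos 2x - (324/25)sin 2x
image of sin 2x: (324/25)cos 2x - (7/25)sin 2x
each image's coordinates form column j of the matrix


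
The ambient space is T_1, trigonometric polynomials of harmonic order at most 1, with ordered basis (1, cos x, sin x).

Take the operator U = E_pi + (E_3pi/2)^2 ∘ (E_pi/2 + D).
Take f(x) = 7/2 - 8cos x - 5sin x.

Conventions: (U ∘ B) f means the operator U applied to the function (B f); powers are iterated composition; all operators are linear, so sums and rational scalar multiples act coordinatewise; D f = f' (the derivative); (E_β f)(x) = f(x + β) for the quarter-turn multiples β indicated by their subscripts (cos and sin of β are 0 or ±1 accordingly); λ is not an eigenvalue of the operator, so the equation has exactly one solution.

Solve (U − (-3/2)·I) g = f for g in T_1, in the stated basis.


the result is g(x) = 1 - (56/17)cos x + (54/17)sin x

write g with unknown coordinates in the stated basis and equate coefficients in (U − (-3/2)·I) g = f
solving from the highest basis element down gives g = 1 - (56/17)cos x + (54/17)sin x
check: U g = 2 - (52/17)cos x - (166/17)sin x
so U g − (-3/2)·g = 7/2 - 8cos x - 5sin x = f ✓


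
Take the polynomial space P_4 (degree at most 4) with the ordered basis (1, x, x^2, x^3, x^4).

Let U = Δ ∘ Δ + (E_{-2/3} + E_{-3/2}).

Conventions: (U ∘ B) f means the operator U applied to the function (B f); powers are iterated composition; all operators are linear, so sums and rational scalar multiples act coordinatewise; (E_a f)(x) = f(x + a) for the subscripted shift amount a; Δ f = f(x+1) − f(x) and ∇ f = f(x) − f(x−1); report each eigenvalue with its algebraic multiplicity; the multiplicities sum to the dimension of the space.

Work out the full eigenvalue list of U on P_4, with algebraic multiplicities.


λ = 2 (multiplicity 5)

image of 1: 2
image of x: 2x - 13/6
image of x^2: 2x^2 - (13/3)x + 169/36
image of x^3: 2x^3 - (13/2)x^2 + (169/12)x + 503/216
image of x^4: 2x^4 - (26/3)x^3 + (169/6)x^2 + (503/54)x + 24961/1296
the matrix is upper triangular; its diagonal is (2, 2, 2, 2, 2)
for a triangular matrix the eigenvalues are the diagonal entries, with algebraic multiplicity their repetition count


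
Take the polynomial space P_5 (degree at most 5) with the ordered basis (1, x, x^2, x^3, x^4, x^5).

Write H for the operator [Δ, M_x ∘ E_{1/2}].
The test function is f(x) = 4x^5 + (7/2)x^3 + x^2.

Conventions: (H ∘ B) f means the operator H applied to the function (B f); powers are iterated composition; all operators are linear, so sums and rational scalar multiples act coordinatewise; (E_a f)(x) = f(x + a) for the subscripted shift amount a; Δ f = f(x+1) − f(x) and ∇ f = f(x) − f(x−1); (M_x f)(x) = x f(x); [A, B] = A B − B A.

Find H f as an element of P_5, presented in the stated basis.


E_{1/2} f = 4x^5 + 10x^4 + (27/2)x^3 + (45/4)x^2 + (39/8)x + 13/16
M_x E_{1/2} f = 4x^6 + 10x^5 + (27/2)x^4 + (45/4)x^3 + (39/8)x^2 + (13/16)x
Δ (M_x ∘ E_{1/2}) f = 24x^5 + 110x^4 + 234x^3 + (1099/4)x^2 + (343/2)x + 711/16
Δ f = 20x^4 + 40x^3 + (101/2)x^2 + (65/2)x + 17/2
E_{1/2} Δ f = 20x^4 + 80x^3 + (281/2)x^2 + 123x + 349/8
M_x E_{1/2} Δ f = 20x^5 + 80x^4 + (281/2)x^3 + 123x^2 + (349/8)x
[Δ, M_x ∘ E_{1/2}] f = 4x^5 + 30x^4 + (187/2)x^3 + (607/4)x^2 + (1023/8)x + 711/16

the image equals g(x) = 4x^5 + 30x^4 + (187/2)x^3 + (607/4)x^2 + (1023/8)x + 711/16


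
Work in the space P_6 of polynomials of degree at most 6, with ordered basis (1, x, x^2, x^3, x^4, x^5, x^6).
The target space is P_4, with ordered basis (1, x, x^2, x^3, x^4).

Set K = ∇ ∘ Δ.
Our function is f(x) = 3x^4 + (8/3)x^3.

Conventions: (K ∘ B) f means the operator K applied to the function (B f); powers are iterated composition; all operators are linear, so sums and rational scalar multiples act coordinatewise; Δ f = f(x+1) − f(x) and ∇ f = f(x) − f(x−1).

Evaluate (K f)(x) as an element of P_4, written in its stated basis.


the result is g(x) = 36x^2 + 16x + 6

Δ f = 12x^3 + 26x^2 + 20x + 17/3
∇ Δ f = 36x^2 + 16x + 6


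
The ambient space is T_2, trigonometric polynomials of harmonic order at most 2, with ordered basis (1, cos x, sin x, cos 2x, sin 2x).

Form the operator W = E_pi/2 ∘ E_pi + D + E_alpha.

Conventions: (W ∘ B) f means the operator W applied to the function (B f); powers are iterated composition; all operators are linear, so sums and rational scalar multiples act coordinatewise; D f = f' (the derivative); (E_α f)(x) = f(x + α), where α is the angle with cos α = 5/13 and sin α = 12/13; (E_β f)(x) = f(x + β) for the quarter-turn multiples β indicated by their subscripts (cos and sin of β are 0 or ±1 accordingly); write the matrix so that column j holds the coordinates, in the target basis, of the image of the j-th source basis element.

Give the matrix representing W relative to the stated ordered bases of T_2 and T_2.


the matrix is [[2, 0, 0, 0, 0]; [0, 5/13, 12/13, 0, 0]; [0, -12/13, 5/13, 0, 0]; [0, 0, 0, -288/169, 458/169]; [0, 0, 0, -458/169, -288/169]] (rows listed top to bottom)

image of 1: 2
image of cos x: (5/13)cos x - (12/13)sin x
image of sin x: (12/13)cos x + (5/13)sin x
image of cos 2x: -(288/169)cos 2x - (458/169)sin 2x
image of sin 2x: (458/169)cos 2x - (288/169)sin 2x
each image's coordinates form column j of the matrix


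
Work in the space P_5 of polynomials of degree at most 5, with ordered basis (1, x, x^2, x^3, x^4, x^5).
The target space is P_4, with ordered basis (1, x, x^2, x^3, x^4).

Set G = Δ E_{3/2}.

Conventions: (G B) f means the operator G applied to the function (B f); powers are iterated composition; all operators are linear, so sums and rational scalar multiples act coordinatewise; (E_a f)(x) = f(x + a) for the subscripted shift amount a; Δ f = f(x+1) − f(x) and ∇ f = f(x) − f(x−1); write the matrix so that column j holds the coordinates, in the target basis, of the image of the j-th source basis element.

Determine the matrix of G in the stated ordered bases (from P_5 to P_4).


image of 1: 0
image of x: 1
image of x^2: 2x + 4
image of x^3: 3x^2 + 12x + 49/4
image of x^4: 4x^3 + 24x^2 + 49x + 34
image of x^5: 5x^4 + 40x^3 + (245/2)x^2 + 170x + 1441/16
each image's coordinates form column j of the matrix

the matrix is [[0, 1, 4, 49/4, 34, 1441/16]; [0, 0, 2, 12, 49, 170]; [0, 0, 0, 3, 24, 245/2]; [0, 0, 0, 0, 4, 40]; [0, 0, 0, 0, 0, 5]] (rows listed top to bottom)


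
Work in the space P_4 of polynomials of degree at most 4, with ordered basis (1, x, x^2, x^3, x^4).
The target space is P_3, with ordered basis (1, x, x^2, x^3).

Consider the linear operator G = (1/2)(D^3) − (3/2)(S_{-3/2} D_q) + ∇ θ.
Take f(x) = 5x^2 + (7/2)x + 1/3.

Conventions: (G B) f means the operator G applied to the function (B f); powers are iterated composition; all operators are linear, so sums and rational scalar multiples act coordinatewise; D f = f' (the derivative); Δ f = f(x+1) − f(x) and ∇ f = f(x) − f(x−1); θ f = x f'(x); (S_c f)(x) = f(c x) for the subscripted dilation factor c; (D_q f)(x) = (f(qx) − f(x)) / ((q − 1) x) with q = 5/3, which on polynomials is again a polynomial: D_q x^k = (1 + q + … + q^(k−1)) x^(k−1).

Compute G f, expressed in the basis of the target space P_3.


the image equals g(x) = 50x - 47/4

D f = 10x + 7/2
D D f = 10
D D D f = 0
((1/2)(D^3)) f = 0
D_q f = (40/3)x + 7/2
S_{-3/2} D_q f = -20x + 7/2
(-(3/2)(S_{-3/2} D_q)) f = 30x - 21/4
θ f = 10x^2 + (7/2)x
∇ θ f = 20x - 13/2
((1/2)(D^3) − (3/2)(S_{-3/2} D_q) + ∇ θ) f = 50x - 47/4


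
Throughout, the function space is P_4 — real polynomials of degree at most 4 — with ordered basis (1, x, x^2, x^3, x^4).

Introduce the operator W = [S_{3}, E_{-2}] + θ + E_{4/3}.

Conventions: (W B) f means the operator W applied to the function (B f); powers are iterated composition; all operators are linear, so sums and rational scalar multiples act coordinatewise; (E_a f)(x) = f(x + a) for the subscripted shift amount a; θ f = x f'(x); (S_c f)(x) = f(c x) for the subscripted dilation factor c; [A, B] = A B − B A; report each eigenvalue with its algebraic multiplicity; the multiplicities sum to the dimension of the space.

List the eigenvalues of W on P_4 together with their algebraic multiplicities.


λ = 1 (multiplicity 1), λ = 2 (multiplicity 1), λ = 3 (multiplicity 1), λ = 4 (multiplicity 1), λ = 5 (multiplicity 1)

image of 1: 1
image of x: 2x + 16/3
image of x^2: 3x^2 + (80/3)x - 272/9
image of x^3: 4x^3 + 112x^2 - (848/3)x + 5680/27
image of x^4: 5x^4 + (1312/3)x^3 - (5152/3)x^2 + (67648/27)x - 103424/81
the matrix is upper triangular; its diagonal is (1, 2, 3, 4, 5)
for a triangular matrix the eigenvalues are the diagonal entries, with algebraic multiplicity their repetition count


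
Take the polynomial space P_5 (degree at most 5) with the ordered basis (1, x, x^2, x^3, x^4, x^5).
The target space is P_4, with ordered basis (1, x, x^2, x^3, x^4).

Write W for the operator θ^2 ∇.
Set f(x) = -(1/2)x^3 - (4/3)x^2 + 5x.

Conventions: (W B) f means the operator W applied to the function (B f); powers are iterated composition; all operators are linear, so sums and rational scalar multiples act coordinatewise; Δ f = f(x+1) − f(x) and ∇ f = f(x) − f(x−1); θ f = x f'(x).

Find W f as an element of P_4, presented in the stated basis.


∇ f = -(3/2)x^2 - (7/6)x + 35/6
θ ∇ f = -3x^2 - (7/6)x
θ θ ∇ f = -6x^2 - (7/6)x

g(x) = -6x^2 - (7/6)x


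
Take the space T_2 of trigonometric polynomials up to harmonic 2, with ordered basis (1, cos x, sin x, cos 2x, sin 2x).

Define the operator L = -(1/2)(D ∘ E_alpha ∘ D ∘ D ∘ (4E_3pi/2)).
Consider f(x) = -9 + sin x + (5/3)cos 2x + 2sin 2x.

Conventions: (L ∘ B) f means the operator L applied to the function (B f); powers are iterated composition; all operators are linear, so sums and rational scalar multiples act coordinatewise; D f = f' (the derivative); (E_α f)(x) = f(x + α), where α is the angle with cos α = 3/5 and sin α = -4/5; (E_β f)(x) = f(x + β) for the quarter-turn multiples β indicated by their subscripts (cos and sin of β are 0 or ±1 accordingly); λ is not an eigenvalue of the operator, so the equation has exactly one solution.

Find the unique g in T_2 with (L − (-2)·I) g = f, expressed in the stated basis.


the image equals g(x) = -9/2 + (1/8)cos x + (1/4)sin x - (1171/7446)cos 2x - (361/3723)sin 2x

write g with unknown coordinates in the stated basis and equate coefficients in (L − (-2)·I) g = f
solving from the highest basis element down gives g = -9/2 + (1/8)cos x + (1/4)sin x - (1171/7446)cos 2x - (361/3723)sin 2x
check: L g = -(1/4)cos x + (1/2)sin x + (7376/3723)cos 2x + (8168/3723)sin 2x
so L g − (-2)·g = -9 + sin x + (5/3)cos 2x + 2sin 2x = f ✓


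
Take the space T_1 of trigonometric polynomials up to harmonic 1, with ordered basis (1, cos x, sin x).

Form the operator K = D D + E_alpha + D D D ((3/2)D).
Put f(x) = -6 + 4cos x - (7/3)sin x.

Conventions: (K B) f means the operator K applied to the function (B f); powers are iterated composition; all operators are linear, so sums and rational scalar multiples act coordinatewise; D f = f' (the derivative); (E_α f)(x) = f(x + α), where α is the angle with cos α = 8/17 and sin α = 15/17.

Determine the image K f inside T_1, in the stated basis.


D f = -(7/3)cos x - 4sin x
D D f = -4cos x + (7/3)sin x
E_alpha f = -6 - (3/17)cos x - (236/51)sin x
D f = -(7/3)cos x - 4sin x
((3/2)D) f = -(7/2)cos x - 6sin x
D ((3/2)D) f = -6cos x + (7/2)sin x
D D ((3/2)D) f = (7/2)cos x + 6sin x
D (D D ((3/2)D)) f = 6cos x - (7/2)sin x
(D D + E_alpha + D D D ((3/2)D)) f = -6 + (31/17)cos x - (197/34)sin x

g(x) = -6 + (31/17)cos x - (197/34)sin x


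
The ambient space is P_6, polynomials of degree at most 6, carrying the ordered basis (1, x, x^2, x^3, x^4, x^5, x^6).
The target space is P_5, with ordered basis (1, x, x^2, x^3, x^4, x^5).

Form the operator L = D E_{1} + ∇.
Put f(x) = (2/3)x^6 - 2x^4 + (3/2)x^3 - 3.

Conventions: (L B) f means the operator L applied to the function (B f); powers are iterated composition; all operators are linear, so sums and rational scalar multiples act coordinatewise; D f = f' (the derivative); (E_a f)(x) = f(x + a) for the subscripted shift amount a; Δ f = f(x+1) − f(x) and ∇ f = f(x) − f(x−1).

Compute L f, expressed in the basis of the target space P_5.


E_{1} f = (2/3)x^6 + 4x^5 + 8x^4 + (41/6)x^3 + (5/2)x^2 + (1/2)x - 17/6
D E_{1} f = 4x^5 + 20x^4 + 32x^3 + (41/2)x^2 + 5x + 1/2
∇ f = 4x^5 - 10x^4 + (16/3)x^3 + (13/2)x^2 - (17/2)x + 17/6
(D E_{1} + ∇) f = 8x^5 + 10x^4 + (112/3)x^3 + 27x^2 - (7/2)x + 10/3

g(x) = 8x^5 + 10x^4 + (112/3)x^3 + 27x^2 - (7/2)x + 10/3


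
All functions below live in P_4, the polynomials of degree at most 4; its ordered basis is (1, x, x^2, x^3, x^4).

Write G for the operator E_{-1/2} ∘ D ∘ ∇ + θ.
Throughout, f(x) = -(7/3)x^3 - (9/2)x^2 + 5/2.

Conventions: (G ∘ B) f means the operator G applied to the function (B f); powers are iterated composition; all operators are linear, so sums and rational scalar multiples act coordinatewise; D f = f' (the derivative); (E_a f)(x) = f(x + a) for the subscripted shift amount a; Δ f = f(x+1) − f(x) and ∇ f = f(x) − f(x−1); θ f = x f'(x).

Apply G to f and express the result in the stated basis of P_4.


the result is g(x) = -7x^3 - 9x^2 - 14x + 5

∇ f = -7x^2 - 2x + 13/6
D ∇ f = -14x - 2
E_{-1/2} (D ∘ ∇) f = -14x + 5
θ f = -7x^3 - 9x^2
(E_{-1/2} ∘ D ∘ ∇ + θ) f = -7x^3 - 9x^2 - 14x + 5


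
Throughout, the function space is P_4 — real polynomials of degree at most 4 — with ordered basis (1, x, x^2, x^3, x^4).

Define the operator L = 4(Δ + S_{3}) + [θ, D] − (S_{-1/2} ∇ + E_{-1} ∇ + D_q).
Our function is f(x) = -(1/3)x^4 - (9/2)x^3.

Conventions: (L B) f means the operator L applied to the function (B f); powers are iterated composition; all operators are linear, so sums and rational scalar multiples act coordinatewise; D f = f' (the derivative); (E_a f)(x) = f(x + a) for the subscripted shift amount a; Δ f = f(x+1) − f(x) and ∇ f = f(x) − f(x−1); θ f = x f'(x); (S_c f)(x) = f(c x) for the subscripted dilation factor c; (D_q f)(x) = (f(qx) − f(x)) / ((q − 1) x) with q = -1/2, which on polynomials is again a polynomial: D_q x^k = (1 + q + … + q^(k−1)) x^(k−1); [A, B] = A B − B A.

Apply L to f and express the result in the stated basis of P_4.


Δ f = -(4/3)x^3 - (31/2)x^2 - (89/6)x - 29/6
S_{3} f = -27x^4 - (243/2)x^3
(Δ + S_{3}) f = -27x^4 - (737/6)x^3 - (31/2)x^2 - (89/6)x - 29/6
(4(Δ + S_{3})) f = -108x^4 - (1474/3)x^3 - 62x^2 - (178/3)x - 58/3
D f = -(4/3)x^3 - (27/2)x^2
θ D f = -4x^3 - 27x^2
θ f = -(4/3)x^4 - (27/2)x^3
D θ f = -(16/3)x^3 - (81/2)x^2
[θ, D] f = (4/3)x^3 + (27/2)x^2
∇ f = -(4/3)x^3 - (23/2)x^2 + (73/6)x - 25/6
S_{-1/2} ∇ f = (1/6)x^3 - (23/8)x^2 - (73/12)x - 25/6
∇ f = -(4/3)x^3 - (23/2)x^2 + (73/6)x - 25/6
E_{-1} ∇ f = -(4/3)x^3 - (15/2)x^2 + (187/6)x - 53/2
D_q f = -(5/24)x^3 - (27/8)x^2
(S_{-1/2} ∇ + E_{-1} ∇ + D_q) f = -(11/8)x^3 - (55/4)x^2 + (301/12)x - 92/3
(-(S_{-1/2} ∇ + E_{-1} ∇ + D_q)) f = (11/8)x^3 + (55/4)x^2 - (301/12)x + 92/3
(4(Δ + S_{3}) + [θ, D] − (S_{-1/2} ∇ + E_{-1} ∇ + D_q)) f = -108x^4 - (3909/8)x^3 - (139/4)x^2 - (1013/12)x + 34/3

the result is g(x) = -108x^4 - (3909/8)x^3 - (139/4)x^2 - (1013/12)x + 34/3


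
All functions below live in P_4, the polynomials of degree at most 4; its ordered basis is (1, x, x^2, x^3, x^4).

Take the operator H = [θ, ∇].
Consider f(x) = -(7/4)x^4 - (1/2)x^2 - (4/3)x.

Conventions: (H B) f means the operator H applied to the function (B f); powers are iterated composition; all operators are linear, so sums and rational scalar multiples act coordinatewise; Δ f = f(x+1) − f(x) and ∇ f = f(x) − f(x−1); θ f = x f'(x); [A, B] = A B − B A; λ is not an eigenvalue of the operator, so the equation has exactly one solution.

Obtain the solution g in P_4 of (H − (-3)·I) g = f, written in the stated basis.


the image equals g(x) = -(7/12)x^4 - (7/9)x^3 + (25/18)x^2 - (8/27)x - 83/81

write g with unknown coordinates in the stated basis and equate coefficients in (H − (-3)·I) g = f
solving from the highest basis element down gives g = -(7/12)x^4 - (7/9)x^3 + (25/18)x^2 - (8/27)x - 83/81
check: H g = (7/3)x^3 - (14/3)x^2 - (4/9)x + 83/27
so H g − (-3)·g = -(7/4)x^4 - (1/2)x^2 - (4/3)x = f ✓


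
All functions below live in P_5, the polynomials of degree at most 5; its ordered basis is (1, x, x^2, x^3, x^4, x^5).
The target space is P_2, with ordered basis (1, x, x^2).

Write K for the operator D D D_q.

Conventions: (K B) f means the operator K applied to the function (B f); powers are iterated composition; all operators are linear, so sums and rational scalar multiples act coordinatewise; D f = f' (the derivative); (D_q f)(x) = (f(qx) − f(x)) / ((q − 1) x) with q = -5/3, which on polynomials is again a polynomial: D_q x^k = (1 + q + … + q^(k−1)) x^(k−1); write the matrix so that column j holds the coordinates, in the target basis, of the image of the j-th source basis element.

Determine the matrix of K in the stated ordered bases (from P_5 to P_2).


the matrix is [[0, 0, 0, 38/9, 0, 0]; [0, 0, 0, 0, -136/9, 0]; [0, 0, 0, 0, 0, 1684/27]] (rows listed top to bottom)

image of 1: 0
image of x: 0
image of x^2: 0
image of x^3: 38/9
image of x^4: -(136/9)x
image of x^5: (1684/27)x^2
each image's coordinates form column j of the matrix


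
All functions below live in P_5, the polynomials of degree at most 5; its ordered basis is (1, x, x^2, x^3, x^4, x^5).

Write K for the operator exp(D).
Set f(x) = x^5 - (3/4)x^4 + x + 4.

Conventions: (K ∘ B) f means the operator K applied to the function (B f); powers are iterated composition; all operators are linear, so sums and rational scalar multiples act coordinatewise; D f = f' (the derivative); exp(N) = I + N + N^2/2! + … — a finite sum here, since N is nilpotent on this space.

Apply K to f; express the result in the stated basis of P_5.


the image equals g(x) = x^5 + (17/4)x^4 + 7x^3 + (11/2)x^2 + 3x + 21/4

order-1 term: 5x^4 - 3x^3 + 1
order-2 term: 10x^3 - (9/2)x^2
order-3 term: 10x^2 - 3x
order-4 term: 5x - 3/4
order-5 term: 1
the series for exp(D) f terminates at order 5
exp(D) f = x^5 + (17/4)x^4 + 7x^3 + (11/2)x^2 + 3x + 21/4


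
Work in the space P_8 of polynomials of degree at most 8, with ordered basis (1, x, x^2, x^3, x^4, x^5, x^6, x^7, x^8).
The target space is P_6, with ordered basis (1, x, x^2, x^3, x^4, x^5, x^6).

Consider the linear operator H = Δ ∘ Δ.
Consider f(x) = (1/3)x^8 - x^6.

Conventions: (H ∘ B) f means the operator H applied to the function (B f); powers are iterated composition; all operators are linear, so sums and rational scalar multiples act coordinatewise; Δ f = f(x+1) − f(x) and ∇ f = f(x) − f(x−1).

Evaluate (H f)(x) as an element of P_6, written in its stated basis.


Δ f = (8/3)x^7 + (28/3)x^6 + (38/3)x^5 + (25/3)x^4 - (4/3)x^3 - (17/3)x^2 - (10/3)x - 2/3
Δ Δ f = (56/3)x^6 + 112x^5 + (890/3)x^4 + 440x^3 + (1106/3)x^2 + 156x + 68/3

g(x) = (56/3)x^6 + 112x^5 + (890/3)x^4 + 440x^3 + (1106/3)x^2 + 156x + 68/3


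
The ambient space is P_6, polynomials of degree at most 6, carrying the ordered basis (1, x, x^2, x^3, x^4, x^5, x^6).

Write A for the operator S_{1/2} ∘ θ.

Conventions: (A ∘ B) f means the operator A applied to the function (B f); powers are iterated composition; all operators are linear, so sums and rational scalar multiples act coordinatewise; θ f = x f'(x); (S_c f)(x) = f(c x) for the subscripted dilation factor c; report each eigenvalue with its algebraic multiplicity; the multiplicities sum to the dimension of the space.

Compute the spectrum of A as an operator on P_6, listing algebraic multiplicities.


image of 1: 0
image of x: (1/2)x
image of x^2: (1/2)x^2
image of x^3: (3/8)x^3
image of x^4: (1/4)x^4
image of x^5: (5/32)x^5
image of x^6: (3/32)x^6
the matrix is upper triangular; its diagonal is (0, 1/2, 1/2, 3/8, 1/4, 5/32, 3/32)
for a triangular matrix the eigenvalues are the diagonal entries, with algebraic multiplicity their repetition count

λ = 0 (multiplicity 1), λ = 3/32 (multiplicity 1), λ = 5/32 (multiplicity 1), λ = 1/4 (multiplicity 1), λ = 3/8 (multiplicity 1), λ = 1/2 (multiplicity 2)


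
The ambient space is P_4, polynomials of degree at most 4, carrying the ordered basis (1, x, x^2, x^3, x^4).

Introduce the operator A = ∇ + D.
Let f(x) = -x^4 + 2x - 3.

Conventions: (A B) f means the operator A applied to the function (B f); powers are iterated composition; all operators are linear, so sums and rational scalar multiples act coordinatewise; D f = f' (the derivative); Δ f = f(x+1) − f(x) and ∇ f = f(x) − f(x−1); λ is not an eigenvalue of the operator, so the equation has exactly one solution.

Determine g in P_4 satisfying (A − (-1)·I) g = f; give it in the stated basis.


write g with unknown coordinates in the stated basis and equate coefficients in (A − (-1)·I) g = f
solving from the highest basis element down gives g = -x^4 + 8x^3 - 54x^2 + 246x - 558
check: A g = -8x^3 + 54x^2 - 244x + 555
so A g − (-1)·g = -x^4 + 2x - 3 = f ✓

the result is g(x) = -x^4 + 8x^3 - 54x^2 + 246x - 558


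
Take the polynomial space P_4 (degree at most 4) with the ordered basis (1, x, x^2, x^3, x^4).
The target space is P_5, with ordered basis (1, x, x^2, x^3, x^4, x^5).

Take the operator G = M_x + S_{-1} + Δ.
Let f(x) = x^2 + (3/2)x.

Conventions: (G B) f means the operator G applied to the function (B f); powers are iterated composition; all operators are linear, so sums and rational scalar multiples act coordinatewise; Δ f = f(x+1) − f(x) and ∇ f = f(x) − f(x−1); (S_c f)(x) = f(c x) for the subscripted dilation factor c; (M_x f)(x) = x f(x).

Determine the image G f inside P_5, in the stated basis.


the result is g(x) = x^3 + (5/2)x^2 + (1/2)x + 5/2

M_x f = x^3 + (3/2)x^2
S_{-1} f = x^2 - (3/2)x
Δ f = 2x + 5/2
(M_x + S_{-1} + Δ) f = x^3 + (5/2)x^2 + (1/2)x + 5/2


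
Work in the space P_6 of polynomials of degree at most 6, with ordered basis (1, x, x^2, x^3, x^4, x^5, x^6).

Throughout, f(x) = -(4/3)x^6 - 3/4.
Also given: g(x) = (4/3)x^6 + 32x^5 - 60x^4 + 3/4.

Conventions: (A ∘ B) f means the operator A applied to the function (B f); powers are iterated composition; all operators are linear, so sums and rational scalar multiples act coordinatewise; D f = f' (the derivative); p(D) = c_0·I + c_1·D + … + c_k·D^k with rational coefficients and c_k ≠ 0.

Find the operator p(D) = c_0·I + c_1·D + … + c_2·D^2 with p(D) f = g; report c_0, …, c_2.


c_0 = -1, c_1 = -4, c_2 = 3/2

D^0 f = -(4/3)x^6 - 3/4
D^1 f = -8x^5
D^2 f = -40x^4
matching coefficients of g against c_0 f + c_1 Df + … from the top degree down determines the c_i
solution: c_0 = -1, c_1 = -4, c_2 = 3/2


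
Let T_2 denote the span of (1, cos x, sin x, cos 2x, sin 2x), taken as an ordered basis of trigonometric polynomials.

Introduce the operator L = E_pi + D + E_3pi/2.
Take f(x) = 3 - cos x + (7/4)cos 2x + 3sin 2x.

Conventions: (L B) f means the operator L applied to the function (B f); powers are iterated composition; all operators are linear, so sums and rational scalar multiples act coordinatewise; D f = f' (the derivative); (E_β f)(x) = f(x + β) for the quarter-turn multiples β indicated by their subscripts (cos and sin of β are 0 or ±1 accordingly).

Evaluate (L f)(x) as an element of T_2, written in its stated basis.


E_pi f = 3 + cos x + (7/4)cos 2x + 3sin 2x
D f = sin x + 6cos 2x - (7/2)sin 2x
E_3pi/2 f = 3 - sin x - (7/4)cos 2x - 3sin 2x
(E_pi + D + E_3pi/2) f = 6 + cos x + 6cos 2x - (7/2)sin 2x

the image equals g(x) = 6 + cos x + 6cos 2x - (7/2)sin 2x


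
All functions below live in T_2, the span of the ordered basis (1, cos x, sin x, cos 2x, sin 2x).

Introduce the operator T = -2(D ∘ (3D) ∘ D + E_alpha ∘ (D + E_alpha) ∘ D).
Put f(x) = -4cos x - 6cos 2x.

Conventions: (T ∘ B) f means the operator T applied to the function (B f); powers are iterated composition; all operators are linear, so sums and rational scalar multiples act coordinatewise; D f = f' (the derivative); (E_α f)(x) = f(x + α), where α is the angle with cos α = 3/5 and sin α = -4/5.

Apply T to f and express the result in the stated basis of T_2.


D f = 4sin x + 12sin 2x
D D f = 4cos x + 24cos 2x
(3D) D f = 12cos x + 72cos 2x
D (3D) D f = -12sin x - 144sin 2x
D f = 4sin x + 12sin 2x
D D f = 4cos x + 24cos 2x
E_alpha D f = -(16/5)cos x + (12/5)sin x - (288/25)cos 2x - (84/25)sin 2x
(D + E_alpha) D f = (4/5)cos x + (12/5)sin x + (312/25)cos 2x - (84/25)sin 2x
E_alpha (D + E_alpha) D f = -(36/25)cos x + (52/25)sin x - (168/625)cos 2x + (8076/625)sin 2x
(D ∘ (3D) ∘ D + E_alpha ∘ (D + E_alpha) ∘ D) f = -(36/25)cos x - (248/25)sin x - (168/625)cos 2x - (81924/625)sin 2x
(-2(D ∘ (3D) ∘ D + E_alpha ∘ (D + E_alpha) ∘ D)) f = (72/25)cos x + (496/25)sin x + (336/625)cos 2x + (163848/625)sin 2x

the image equals g(x) = (72/25)cos x + (496/25)sin x + (336/625)cos 2x + (163848/625)sin 2x


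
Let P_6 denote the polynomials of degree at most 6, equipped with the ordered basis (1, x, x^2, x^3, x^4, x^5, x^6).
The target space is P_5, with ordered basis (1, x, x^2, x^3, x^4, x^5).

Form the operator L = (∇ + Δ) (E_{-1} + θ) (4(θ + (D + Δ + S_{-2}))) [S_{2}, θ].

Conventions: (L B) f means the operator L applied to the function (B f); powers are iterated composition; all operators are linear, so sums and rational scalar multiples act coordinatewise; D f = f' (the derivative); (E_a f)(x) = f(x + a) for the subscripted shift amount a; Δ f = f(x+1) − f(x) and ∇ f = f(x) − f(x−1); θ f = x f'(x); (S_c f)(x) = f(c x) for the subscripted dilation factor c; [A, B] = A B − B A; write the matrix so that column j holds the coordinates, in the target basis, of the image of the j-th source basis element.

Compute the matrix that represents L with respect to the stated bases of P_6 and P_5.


the matrix is [[0, 0, 0, 0, 0, 0, 0]; [0, 0, 0, 0, 0, 0, 0]; [0, 0, 0, 0, 0, 0, 0]; [0, 0, 0, 0, 0, 0, 0]; [0, 0, 0, 0, 0, 0, 0]; [0, 0, 0, 0, 0, 0, 0]] (rows listed top to bottom)

image of 1: 0
image of x: 0
image of x^2: 0
image of x^3: 0
image of x^4: 0
image of x^5: 0
image of x^6: 0
each image's coordinates form column j of the matrix


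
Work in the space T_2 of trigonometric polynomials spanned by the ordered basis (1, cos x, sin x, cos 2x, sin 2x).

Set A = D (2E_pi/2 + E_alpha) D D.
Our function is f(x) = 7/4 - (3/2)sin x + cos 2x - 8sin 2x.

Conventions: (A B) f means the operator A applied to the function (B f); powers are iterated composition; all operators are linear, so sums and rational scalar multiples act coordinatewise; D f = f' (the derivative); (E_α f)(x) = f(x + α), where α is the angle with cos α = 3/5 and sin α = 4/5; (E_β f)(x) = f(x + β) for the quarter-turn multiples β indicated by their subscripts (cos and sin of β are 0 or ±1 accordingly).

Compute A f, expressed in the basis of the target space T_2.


D f = -(3/2)cos x - 16cos 2x - 2sin 2x
D D f = (3/2)sin x - 4cos 2x + 32sin 2x
E_pi/2 (D D) f = (3/2)cos x + 4cos 2x - 32sin 2x
(2E_pi/2) (D D) f = 3cos x + 8cos 2x - 64sin 2x
E_alpha (D D) f = (6/5)cos x + (9/10)sin x + (796/25)cos 2x - (128/25)sin 2x
(2E_pi/2 + E_alpha) (D D) f = (21/5)cos x + (9/10)sin x + (996/25)cos 2x - (1728/25)sin 2x
D (2E_pi/2 + E_alpha) (D D) f = (9/10)cos x - (21/5)sin x - (3456/25)cos 2x - (1992/25)sin 2x

the image equals g(x) = (9/10)cos x - (21/5)sin x - (3456/25)cos 2x - (1992/25)sin 2x


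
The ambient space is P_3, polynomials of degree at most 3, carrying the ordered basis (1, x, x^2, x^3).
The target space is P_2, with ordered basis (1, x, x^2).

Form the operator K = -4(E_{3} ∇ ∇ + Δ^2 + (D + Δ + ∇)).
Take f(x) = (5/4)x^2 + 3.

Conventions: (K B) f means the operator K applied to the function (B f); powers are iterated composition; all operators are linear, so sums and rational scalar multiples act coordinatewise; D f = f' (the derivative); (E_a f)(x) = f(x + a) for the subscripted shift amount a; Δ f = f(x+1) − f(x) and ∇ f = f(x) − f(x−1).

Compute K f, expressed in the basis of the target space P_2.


the image equals g(x) = -30x - 20

∇ f = (5/2)x - 5/4
∇ ∇ f = 5/2
E_{3} ∇ ∇ f = 5/2
Δ f = (5/2)x + 5/4
Δ Δ f = 5/2
D f = (5/2)x
Δ f = (5/2)x + 5/4
∇ f = (5/2)x - 5/4
(D + Δ + ∇) f = (15/2)x
(E_{3} ∇ ∇ + Δ^2 + (D + Δ + ∇)) f = (15/2)x + 5
(-4(E_{3} ∇ ∇ + Δ^2 + (D + Δ + ∇))) f = -30x - 20


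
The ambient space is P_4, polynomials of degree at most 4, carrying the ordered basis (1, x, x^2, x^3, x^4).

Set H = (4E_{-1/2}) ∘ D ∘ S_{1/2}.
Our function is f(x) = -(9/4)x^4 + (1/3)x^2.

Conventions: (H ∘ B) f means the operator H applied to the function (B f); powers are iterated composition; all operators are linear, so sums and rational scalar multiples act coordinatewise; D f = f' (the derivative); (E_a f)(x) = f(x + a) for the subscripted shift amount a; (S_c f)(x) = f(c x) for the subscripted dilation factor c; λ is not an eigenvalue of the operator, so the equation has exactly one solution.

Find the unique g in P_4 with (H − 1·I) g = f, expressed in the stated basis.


g(x) = (9/4)x^4 + (9/4)x^3 - (1/3)x^2 - (113/48)x - 61/16

write g with unknown coordinates in the stated basis and equate coefficients in (H − 1·I) g = f
solving from the highest basis element down gives g = (9/4)x^4 + (9/4)x^3 - (1/3)x^2 - (113/48)x - 61/16
check: H g = (9/4)x^3 - (113/48)x - 61/16
so H g − 1·g = -(9/4)x^4 + (1/3)x^2 = f ✓
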